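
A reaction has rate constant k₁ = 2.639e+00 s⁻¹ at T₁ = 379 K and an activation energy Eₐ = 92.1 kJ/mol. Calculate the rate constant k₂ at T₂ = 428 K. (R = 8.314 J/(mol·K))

7.494e+01 s⁻¹

Step 1: Use the two-temperature Arrhenius form: ln(k₂/k₁) = -Eₐ/R × (1/T₂ - 1/T₁)
Step 2: Convert Eₐ to J/mol: 92.1 kJ/mol = 92100 J/mol
Step 3: 1/T₂ - 1/T₁ = 1/428 - 1/379 = -3.020738e-04 K⁻¹
Step 4: ln(k₂/k₁) = -92100/8.314 × -3.020738e-04 = 3.34628
Step 5: k₂ = k₁ × exp(3.34628) = 2.639e+00 × 2.83969e+01 = 7.494e+01 s⁻¹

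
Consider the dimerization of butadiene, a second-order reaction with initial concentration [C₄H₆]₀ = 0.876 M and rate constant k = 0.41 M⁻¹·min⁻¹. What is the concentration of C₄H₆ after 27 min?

0.08189 M

Step 1: For a second-order reaction: 1/[C₄H₆] = 1/[C₄H₆]₀ + kt
Step 2: 1/[C₄H₆] = 1/0.876 + 0.41 × 27
Step 3: 1/[C₄H₆] = 1.142 + 11.07 = 12.21
Step 4: [C₄H₆] = 1/12.21 = 0.08189 M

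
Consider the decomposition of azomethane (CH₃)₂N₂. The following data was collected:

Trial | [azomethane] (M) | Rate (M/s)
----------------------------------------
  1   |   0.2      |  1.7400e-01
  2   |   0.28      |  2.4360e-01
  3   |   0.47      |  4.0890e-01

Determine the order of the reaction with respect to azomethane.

first order (1)

Step 1: Compare trials to find order n where rate₂/rate₁ = ([azomethane]₂/[azomethane]₁)^n
Step 2: rate₂/rate₁ = 2.4360e-01/1.7400e-01 = 1.4
Step 3: [azomethane]₂/[azomethane]₁ = 0.28/0.2 = 1.4
Step 4: n = ln(1.4)/ln(1.4) = 1.00 ≈ 1
Step 5: The reaction is first order in azomethane.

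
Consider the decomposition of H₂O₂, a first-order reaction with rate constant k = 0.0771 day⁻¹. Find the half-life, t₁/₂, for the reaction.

8.99 day

Step 1: For a first-order reaction, t₁/₂ = ln(2)/k
Step 2: t₁/₂ = ln(2)/0.0771
Step 3: t₁/₂ = 0.6931/0.0771 = 8.99 day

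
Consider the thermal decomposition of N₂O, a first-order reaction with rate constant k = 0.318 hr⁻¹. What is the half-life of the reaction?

2.18 hr

Step 1: For a first-order reaction, t₁/₂ = ln(2)/k
Step 2: t₁/₂ = ln(2)/0.318
Step 3: t₁/₂ = 0.6931/0.318 = 2.18 hr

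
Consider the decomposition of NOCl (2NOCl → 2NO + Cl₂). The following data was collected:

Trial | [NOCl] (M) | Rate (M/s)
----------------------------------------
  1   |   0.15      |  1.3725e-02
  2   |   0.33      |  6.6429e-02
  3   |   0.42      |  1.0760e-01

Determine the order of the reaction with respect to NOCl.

second order (2)

Step 1: Compare trials to find order n where rate₂/rate₁ = ([NOCl]₂/[NOCl]₁)^n
Step 2: rate₂/rate₁ = 6.6429e-02/1.3725e-02 = 4.84
Step 3: [NOCl]₂/[NOCl]₁ = 0.33/0.15 = 2.2
Step 4: n = ln(4.84)/ln(2.2) = 2.00 ≈ 2
Step 5: The reaction is second order in NOCl.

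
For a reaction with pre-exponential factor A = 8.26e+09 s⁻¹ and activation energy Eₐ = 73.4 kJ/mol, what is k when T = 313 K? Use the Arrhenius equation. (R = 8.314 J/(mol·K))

4.65e-03 s⁻¹

Step 1: Use the Arrhenius equation: k = A × exp(-Eₐ/RT)
Step 2: Convert Eₐ to J/mol: 73.4 kJ/mol = 73400 J/mol
Step 3: Calculate the exponent: -Eₐ/(RT) = -73400/(8.314 × 313) = -28.20601
Step 4: k = 8.26e+09 × exp(-28.20601)
Step 5: k = 8.26e+09 × 5.62711e-13 = 4.6480e-03 s⁻¹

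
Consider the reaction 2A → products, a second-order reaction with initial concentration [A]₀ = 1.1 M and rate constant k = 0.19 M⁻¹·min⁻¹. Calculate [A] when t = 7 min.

0.4466 M

Step 1: For a second-order reaction: 1/[A] = 1/[A]₀ + kt
Step 2: 1/[A] = 1/1.1 + 0.19 × 7
Step 3: 1/[A] = 0.9091 + 1.33 = 2.239
Step 4: [A] = 1/2.239 = 0.4466 M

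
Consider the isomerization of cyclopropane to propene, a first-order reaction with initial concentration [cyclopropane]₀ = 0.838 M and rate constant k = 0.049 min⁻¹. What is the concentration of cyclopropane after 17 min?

0.3643 M

Step 1: For a first-order reaction: [cyclopropane] = [cyclopropane]₀ × e^(-kt)
Step 2: [cyclopropane] = 0.838 × e^(-0.049 × 17)
Step 3: [cyclopropane] = 0.838 × e^(-0.833)
Step 4: [cyclopropane] = 0.838 × 0.434743 = 0.3643 M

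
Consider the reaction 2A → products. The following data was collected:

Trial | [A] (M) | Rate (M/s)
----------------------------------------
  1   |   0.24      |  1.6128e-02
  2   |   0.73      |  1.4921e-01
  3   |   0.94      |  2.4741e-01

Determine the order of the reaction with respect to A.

second order (2)

Step 1: Compare trials to find order n where rate₂/rate₁ = ([A]₂/[A]₁)^n
Step 2: rate₂/rate₁ = 1.4921e-01/1.6128e-02 = 9.252
Step 3: [A]₂/[A]₁ = 0.73/0.24 = 3.042
Step 4: n = ln(9.252)/ln(3.042) = 2.00 ≈ 2
Step 5: The reaction is second order in A.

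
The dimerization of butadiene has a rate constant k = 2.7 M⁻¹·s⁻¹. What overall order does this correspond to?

second order (2)

Step 1: The units of k for an nth-order reaction are (concentration)^(1-n)·(time)⁻¹.
Step 2: Here k has units M⁻¹·s⁻¹, so the concentration exponent is -1.
Step 3: 1 - n = -1 ⇒ n = 2. The reaction is second order.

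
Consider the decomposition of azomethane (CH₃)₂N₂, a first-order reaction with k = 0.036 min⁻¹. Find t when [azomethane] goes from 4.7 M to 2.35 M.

19.25 min

Step 1: For first-order: t = ln([azomethane]₀/[azomethane])/k
Step 2: t = ln(4.7/2.35)/0.036
Step 3: t = ln(2)/0.036
Step 4: t = 0.6931/0.036 = 19.25 min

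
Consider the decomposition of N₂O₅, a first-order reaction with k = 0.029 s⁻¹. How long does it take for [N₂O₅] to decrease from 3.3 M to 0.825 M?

47.8 s

Step 1: For first-order: t = ln([N₂O₅]₀/[N₂O₅])/k
Step 2: t = ln(3.3/0.825)/0.029
Step 3: t = ln(4)/0.029
Step 4: t = 1.386/0.029 = 47.8 s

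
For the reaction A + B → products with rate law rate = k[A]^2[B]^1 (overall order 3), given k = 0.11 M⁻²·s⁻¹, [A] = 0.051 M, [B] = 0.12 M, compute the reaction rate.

3.433e-05 M/s

Step 1: The rate law is rate = k[A]^2[B]^1, overall order = 2+1 = 3
Step 2: Substitute values: rate = 0.11 × (0.051)^2 × (0.12)^1
Step 3: rate = 0.11 × 0.002601 × 0.12 = 3.43332e-05 M/s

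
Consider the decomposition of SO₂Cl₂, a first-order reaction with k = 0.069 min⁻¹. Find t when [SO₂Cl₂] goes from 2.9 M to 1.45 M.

10.05 min

Step 1: For first-order: t = ln([SO₂Cl₂]₀/[SO₂Cl₂])/k
Step 2: t = ln(2.9/1.45)/0.069
Step 3: t = ln(2)/0.069
Step 4: t = 0.6931/0.069 = 10.05 min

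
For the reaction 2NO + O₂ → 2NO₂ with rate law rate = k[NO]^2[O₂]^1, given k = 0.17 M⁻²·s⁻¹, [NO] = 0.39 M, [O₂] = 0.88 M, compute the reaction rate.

0.02275 M/s

Step 1: The rate law is rate = k[NO]^2[O₂]^1
Step 2: Substitute: rate = 0.17 × (0.39)^2 × (0.88)^1
Step 3: rate = 0.17 × 0.1521 × 0.88 = 0.0227542 M/s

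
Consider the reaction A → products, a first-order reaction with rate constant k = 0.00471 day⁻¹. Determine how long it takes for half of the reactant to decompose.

147.2 day

Step 1: For a first-order reaction, t₁/₂ = ln(2)/k
Step 2: t₁/₂ = ln(2)/0.00471
Step 3: t₁/₂ = 0.6931/0.00471 = 147.2 day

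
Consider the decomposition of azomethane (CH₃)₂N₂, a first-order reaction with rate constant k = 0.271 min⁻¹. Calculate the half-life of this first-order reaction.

2.558 min

Step 1: For a first-order reaction, t₁/₂ = ln(2)/k
Step 2: t₁/₂ = ln(2)/0.271
Step 3: t₁/₂ = 0.6931/0.271 = 2.558 min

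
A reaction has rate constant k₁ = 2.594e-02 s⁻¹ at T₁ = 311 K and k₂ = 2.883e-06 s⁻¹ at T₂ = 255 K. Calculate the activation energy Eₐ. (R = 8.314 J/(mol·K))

107.2 kJ/mol

Step 1: Use the two-temperature Arrhenius form: ln(k₂/k₁) = -Eₐ/R × (1/T₂ - 1/T₁)
Step 2: ln(k₂/k₁) = ln(2.883e-06/2.594e-02) = ln(0.000111141) = -9.10471
Step 3: 1/T₂ - 1/T₁ = 1/255 - 1/311 = 7.061345e-04 K⁻¹
Step 4: Eₐ = -R × ln(k₂/k₁) / (1/T₂ - 1/T₁) = -8.314 × -9.10471 / 7.061345e-04
Step 5: Eₐ = 1.0720e+05 J/mol = 107.2 kJ/mol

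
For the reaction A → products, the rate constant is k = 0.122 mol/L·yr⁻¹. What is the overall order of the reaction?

zeroth order (0)

Step 1: The units of k for an nth-order reaction are (concentration)^(1-n)·(time)⁻¹.
Step 2: Here k has units mol/L·yr⁻¹, so the concentration exponent is 1.
Step 3: 1 - n = 1 ⇒ n = 0. The reaction is zeroth order.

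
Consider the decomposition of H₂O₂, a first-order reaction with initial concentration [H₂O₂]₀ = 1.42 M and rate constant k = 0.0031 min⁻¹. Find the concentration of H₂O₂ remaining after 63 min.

1.168 M

Step 1: For a first-order reaction: [H₂O₂] = [H₂O₂]₀ × e^(-kt)
Step 2: [H₂O₂] = 1.42 × e^(-0.0031 × 63)
Step 3: [H₂O₂] = 1.42 × e^(-0.1953)
Step 4: [H₂O₂] = 1.42 × 0.822588 = 1.168 M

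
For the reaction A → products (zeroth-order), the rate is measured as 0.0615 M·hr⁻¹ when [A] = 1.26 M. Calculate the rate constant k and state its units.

0.0615 M·hr⁻¹

Step 1: For a zeroth-order reaction, rate = k (independent of concentration).
Step 2: k = rate = 0.0615 M·hr⁻¹.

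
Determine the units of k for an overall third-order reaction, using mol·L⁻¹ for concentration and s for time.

(mol·L⁻¹)⁻²·s⁻¹

Step 1: For overall order n, rate = k × (concentration)^n.
Step 2: Rate has units mol·L⁻¹·s⁻¹; concentration term has units (mol·L⁻¹)^3.
Step 3: k = rate / (concentration)^n, so units of k = (mol·L⁻¹)^(1-3)·s⁻¹ = (mol·L⁻¹)⁻²·s⁻¹.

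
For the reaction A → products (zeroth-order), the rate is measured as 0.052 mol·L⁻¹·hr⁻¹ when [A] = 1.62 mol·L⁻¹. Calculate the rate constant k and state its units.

0.052 mol·L⁻¹·hr⁻¹

Step 1: For a zeroth-order reaction, rate = k (independent of concentration).
Step 2: k = rate = 0.052 mol·L⁻¹·hr⁻¹.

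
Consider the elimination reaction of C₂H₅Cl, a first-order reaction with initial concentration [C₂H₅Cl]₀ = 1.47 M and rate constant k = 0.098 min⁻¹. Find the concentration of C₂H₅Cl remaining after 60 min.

0.004108 M

Step 1: For a first-order reaction: [C₂H₅Cl] = [C₂H₅Cl]₀ × e^(-kt)
Step 2: [C₂H₅Cl] = 1.47 × e^(-0.098 × 60)
Step 3: [C₂H₅Cl] = 1.47 × e^(-5.88)
Step 4: [C₂H₅Cl] = 1.47 × 0.00279479 = 0.004108 M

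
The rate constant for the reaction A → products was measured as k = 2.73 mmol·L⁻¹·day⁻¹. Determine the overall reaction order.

zeroth order (0)

Step 1: The units of k for an nth-order reaction are (concentration)^(1-n)·(time)⁻¹.
Step 2: Here k has units mmol·L⁻¹·day⁻¹, so the concentration exponent is 1.
Step 3: 1 - n = 1 ⇒ n = 0. The reaction is zeroth order.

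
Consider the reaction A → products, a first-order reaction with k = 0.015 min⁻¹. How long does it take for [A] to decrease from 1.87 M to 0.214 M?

144.5 min

Step 1: For first-order: t = ln([A]₀/[A])/k
Step 2: t = ln(1.87/0.214)/0.015
Step 3: t = ln(8.738)/0.015
Step 4: t = 2.168/0.015 = 144.5 min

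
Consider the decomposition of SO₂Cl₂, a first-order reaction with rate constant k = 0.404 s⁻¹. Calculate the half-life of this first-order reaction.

1.716 s

Step 1: For a first-order reaction, t₁/₂ = ln(2)/k
Step 2: t₁/₂ = ln(2)/0.404
Step 3: t₁/₂ = 0.6931/0.404 = 1.716 s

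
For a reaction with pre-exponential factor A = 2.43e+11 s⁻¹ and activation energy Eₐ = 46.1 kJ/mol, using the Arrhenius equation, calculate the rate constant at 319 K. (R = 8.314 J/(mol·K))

6.87e+03 s⁻¹

Step 1: Use the Arrhenius equation: k = A × exp(-Eₐ/RT)
Step 2: Convert Eₐ to J/mol: 46.1 kJ/mol = 46100 J/mol
Step 3: Calculate the exponent: -Eₐ/(RT) = -46100/(8.314 × 319) = -17.38202
Step 4: k = 2.43e+11 × exp(-17.38202)
Step 5: k = 2.43e+11 × 2.82543e-08 = 6.8658e+03 s⁻¹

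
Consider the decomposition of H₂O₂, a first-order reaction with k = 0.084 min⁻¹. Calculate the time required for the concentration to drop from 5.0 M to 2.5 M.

8.252 min

Step 1: For first-order: t = ln([H₂O₂]₀/[H₂O₂])/k
Step 2: t = ln(5.0/2.5)/0.084
Step 3: t = ln(2)/0.084
Step 4: t = 0.6931/0.084 = 8.252 min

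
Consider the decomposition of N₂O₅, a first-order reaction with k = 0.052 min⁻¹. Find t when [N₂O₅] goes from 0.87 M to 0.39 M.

15.43 min

Step 1: For first-order: t = ln([N₂O₅]₀/[N₂O₅])/k
Step 2: t = ln(0.87/0.39)/0.052
Step 3: t = ln(2.231)/0.052
Step 4: t = 0.8023/0.052 = 15.43 min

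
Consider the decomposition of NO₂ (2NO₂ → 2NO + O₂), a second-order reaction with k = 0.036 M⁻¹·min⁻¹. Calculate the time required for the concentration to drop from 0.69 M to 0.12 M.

191.2 min

Step 1: For second-order: t = (1/[NO₂] - 1/[NO₂]₀)/k
Step 2: t = (1/0.12 - 1/0.69)/0.036
Step 3: t = (8.333 - 1.449)/0.036
Step 4: t = 6.884/0.036 = 191.2 min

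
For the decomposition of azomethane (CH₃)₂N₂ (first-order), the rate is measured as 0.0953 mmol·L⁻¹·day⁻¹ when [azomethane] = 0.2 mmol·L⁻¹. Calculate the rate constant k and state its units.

0.4765 day⁻¹

Step 1: rate = k[azomethane]^1, so k = rate / [azomethane]^1.
Step 2: k = 0.0953 / (0.2)^1 = 0.0953 / 0.2.
Step 3: k = 0.4765 day⁻¹.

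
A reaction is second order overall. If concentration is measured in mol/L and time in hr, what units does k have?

(mol/L)⁻¹·hr⁻¹

Step 1: For overall order n, rate = k × (concentration)^n.
Step 2: Rate has units mol/L·hr⁻¹; concentration term has units (mol/L)^2.
Step 3: k = rate / (concentration)^n, so units of k = (mol/L)^(1-2)·hr⁻¹ = (mol/L)⁻¹·hr⁻¹.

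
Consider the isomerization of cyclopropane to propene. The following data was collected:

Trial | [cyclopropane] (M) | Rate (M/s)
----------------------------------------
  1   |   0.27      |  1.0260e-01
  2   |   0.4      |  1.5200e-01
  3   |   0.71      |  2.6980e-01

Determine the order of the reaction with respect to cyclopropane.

first order (1)

Step 1: Compare trials to find order n where rate₂/rate₁ = ([cyclopropane]₂/[cyclopropane]₁)^n
Step 2: rate₂/rate₁ = 1.5200e-01/1.0260e-01 = 1.481
Step 3: [cyclopropane]₂/[cyclopropane]₁ = 0.4/0.27 = 1.481
Step 4: n = ln(1.481)/ln(1.481) = 1.00 ≈ 1
Step 5: The reaction is first order in cyclopropane.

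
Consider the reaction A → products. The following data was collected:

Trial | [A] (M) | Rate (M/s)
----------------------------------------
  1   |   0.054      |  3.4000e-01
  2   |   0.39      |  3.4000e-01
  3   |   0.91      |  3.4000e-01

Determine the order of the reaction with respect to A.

zeroth order (0)

Step 1: Compare trials - when concentration changes, rate stays constant.
Step 2: rate₂/rate₁ = 3.4000e-01/3.4000e-01 = 1
Step 3: [A]₂/[A]₁ = 0.39/0.054 = 7.222
Step 4: Since rate ratio ≈ (conc ratio)^0, the reaction is zeroth order.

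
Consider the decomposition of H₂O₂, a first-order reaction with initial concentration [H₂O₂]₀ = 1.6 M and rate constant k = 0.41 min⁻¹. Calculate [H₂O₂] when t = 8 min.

0.06021 M

Step 1: For a first-order reaction: [H₂O₂] = [H₂O₂]₀ × e^(-kt)
Step 2: [H₂O₂] = 1.6 × e^(-0.41 × 8)
Step 3: [H₂O₂] = 1.6 × e^(-3.28)
Step 4: [H₂O₂] = 1.6 × 0.0376283 = 0.06021 M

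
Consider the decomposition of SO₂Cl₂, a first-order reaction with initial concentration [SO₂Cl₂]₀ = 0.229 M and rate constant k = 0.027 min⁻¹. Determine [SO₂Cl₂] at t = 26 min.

0.1135 M

Step 1: For a first-order reaction: [SO₂Cl₂] = [SO₂Cl₂]₀ × e^(-kt)
Step 2: [SO₂Cl₂] = 0.229 × e^(-0.027 × 26)
Step 3: [SO₂Cl₂] = 0.229 × e^(-0.702)
Step 4: [SO₂Cl₂] = 0.229 × 0.495593 = 0.1135 M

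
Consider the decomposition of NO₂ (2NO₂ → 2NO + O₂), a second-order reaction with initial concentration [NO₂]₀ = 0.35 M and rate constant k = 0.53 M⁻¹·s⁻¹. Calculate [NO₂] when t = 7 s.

0.1523 M

Step 1: For a second-order reaction: 1/[NO₂] = 1/[NO₂]₀ + kt
Step 2: 1/[NO₂] = 1/0.35 + 0.53 × 7
Step 3: 1/[NO₂] = 2.857 + 3.71 = 6.567
Step 4: [NO₂] = 1/6.567 = 0.1523 M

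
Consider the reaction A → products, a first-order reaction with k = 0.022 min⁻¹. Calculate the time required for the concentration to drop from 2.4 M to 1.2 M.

31.51 min

Step 1: For first-order: t = ln([A]₀/[A])/k
Step 2: t = ln(2.4/1.2)/0.022
Step 3: t = ln(2)/0.022
Step 4: t = 0.6931/0.022 = 31.51 min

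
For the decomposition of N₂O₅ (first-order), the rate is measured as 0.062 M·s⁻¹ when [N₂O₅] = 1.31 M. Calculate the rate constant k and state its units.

0.04733 s⁻¹

Step 1: rate = k[N₂O₅]^1, so k = rate / [N₂O₅]^1.
Step 2: k = 0.062 / (1.31)^1 = 0.062 / 1.31.
Step 3: k = 0.04733 s⁻¹.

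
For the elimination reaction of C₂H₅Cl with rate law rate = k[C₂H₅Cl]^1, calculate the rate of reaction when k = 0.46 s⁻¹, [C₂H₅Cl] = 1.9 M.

0.874 M/s

Step 1: Identify the rate law: rate = k[C₂H₅Cl]^1
Step 2: Substitute values: rate = 0.46 × (1.9)^1
Step 3: Calculate: rate = 0.46 × 1.9 = 0.874 M/s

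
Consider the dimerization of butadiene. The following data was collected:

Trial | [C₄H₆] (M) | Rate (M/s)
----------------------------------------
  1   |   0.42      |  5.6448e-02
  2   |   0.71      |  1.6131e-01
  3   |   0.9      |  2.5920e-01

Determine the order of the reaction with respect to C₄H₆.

second order (2)

Step 1: Compare trials to find order n where rate₂/rate₁ = ([C₄H₆]₂/[C₄H₆]₁)^n
Step 2: rate₂/rate₁ = 1.6131e-01/5.6448e-02 = 2.858
Step 3: [C₄H₆]₂/[C₄H₆]₁ = 0.71/0.42 = 1.69
Step 4: n = ln(2.858)/ln(1.69) = 2.00 ≈ 2
Step 5: The reaction is second order in C₄H₆.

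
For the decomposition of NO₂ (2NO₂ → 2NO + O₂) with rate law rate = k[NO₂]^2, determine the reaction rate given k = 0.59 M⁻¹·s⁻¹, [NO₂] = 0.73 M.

0.3144 M/s

Step 1: Identify the rate law: rate = k[NO₂]^2
Step 2: Substitute values: rate = 0.59 × (0.73)^2
Step 3: Calculate: rate = 0.59 × 0.5329 = 0.314411 M/s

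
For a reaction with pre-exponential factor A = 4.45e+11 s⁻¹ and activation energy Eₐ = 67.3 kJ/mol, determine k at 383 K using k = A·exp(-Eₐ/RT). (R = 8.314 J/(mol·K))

2.95e+02 s⁻¹

Step 1: Use the Arrhenius equation: k = A × exp(-Eₐ/RT)
Step 2: Convert Eₐ to J/mol: 67.3 kJ/mol = 67300 J/mol
Step 3: Calculate the exponent: -Eₐ/(RT) = -67300/(8.314 × 383) = -21.13520
Step 4: k = 4.45e+11 × exp(-21.13520)
Step 5: k = 4.45e+11 × 6.62368e-10 = 2.9475e+02 s⁻¹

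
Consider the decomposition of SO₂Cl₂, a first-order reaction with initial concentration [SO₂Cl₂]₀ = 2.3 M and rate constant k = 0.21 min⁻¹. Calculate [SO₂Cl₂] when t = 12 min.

0.1851 M

Step 1: For a first-order reaction: [SO₂Cl₂] = [SO₂Cl₂]₀ × e^(-kt)
Step 2: [SO₂Cl₂] = 2.3 × e^(-0.21 × 12)
Step 3: [SO₂Cl₂] = 2.3 × e^(-2.52)
Step 4: [SO₂Cl₂] = 2.3 × 0.0804596 = 0.1851 M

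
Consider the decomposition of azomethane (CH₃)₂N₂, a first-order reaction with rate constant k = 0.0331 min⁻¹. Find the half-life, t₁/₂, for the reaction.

20.94 min

Step 1: For a first-order reaction, t₁/₂ = ln(2)/k
Step 2: t₁/₂ = ln(2)/0.0331
Step 3: t₁/₂ = 0.6931/0.0331 = 20.94 min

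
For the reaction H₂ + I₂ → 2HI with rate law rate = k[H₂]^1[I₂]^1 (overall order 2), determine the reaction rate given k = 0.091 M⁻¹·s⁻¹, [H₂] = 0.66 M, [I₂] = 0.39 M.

0.02342 M/s

Step 1: The rate law is rate = k[H₂]^1[I₂]^1, overall order = 1+1 = 2
Step 2: Substitute values: rate = 0.091 × (0.66)^1 × (0.39)^1
Step 3: rate = 0.091 × 0.66 × 0.39 = 0.0234234 M/s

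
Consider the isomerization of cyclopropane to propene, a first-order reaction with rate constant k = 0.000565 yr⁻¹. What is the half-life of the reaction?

1227 yr

Step 1: For a first-order reaction, t₁/₂ = ln(2)/k
Step 2: t₁/₂ = ln(2)/0.000565
Step 3: t₁/₂ = 0.6931/0.000565 = 1227 yr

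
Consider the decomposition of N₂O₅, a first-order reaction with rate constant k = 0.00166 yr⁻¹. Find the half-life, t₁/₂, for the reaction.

417.6 yr

Step 1: For a first-order reaction, t₁/₂ = ln(2)/k
Step 2: t₁/₂ = ln(2)/0.00166
Step 3: t₁/₂ = 0.6931/0.00166 = 417.6 yr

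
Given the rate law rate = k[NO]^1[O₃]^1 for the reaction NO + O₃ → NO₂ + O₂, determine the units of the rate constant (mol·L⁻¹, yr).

(mol·L⁻¹)⁻¹·yr⁻¹

Step 1: Overall order = 1 + 1 = 2.
Step 2: rate has units mol·L⁻¹·yr⁻¹; [NO]^1[O₃]^1 has units (mol·L⁻¹)^2.
Step 3: k = rate/([NO]^1[O₃]^1), so units of k = (mol·L⁻¹)^(1-2)·yr⁻¹ = (mol·L⁻¹)⁻¹·yr⁻¹.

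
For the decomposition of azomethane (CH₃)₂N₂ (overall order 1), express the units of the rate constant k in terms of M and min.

min⁻¹

Step 1: For overall order n, rate = k × (concentration)^n.
Step 2: Rate has units M·min⁻¹; concentration term has units M^1.
Step 3: k = rate / (concentration)^n, so units of k = M^(1-1)·min⁻¹ = min⁻¹.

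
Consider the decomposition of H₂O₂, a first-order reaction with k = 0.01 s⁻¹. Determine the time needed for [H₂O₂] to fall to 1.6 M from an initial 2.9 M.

59.47 s

Step 1: For first-order: t = ln([H₂O₂]₀/[H₂O₂])/k
Step 2: t = ln(2.9/1.6)/0.01
Step 3: t = ln(1.812)/0.01
Step 4: t = 0.5947/0.01 = 59.47 s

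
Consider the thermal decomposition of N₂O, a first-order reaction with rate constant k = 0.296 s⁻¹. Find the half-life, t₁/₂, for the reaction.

2.342 s

Step 1: For a first-order reaction, t₁/₂ = ln(2)/k
Step 2: t₁/₂ = ln(2)/0.296
Step 3: t₁/₂ = 0.6931/0.296 = 2.342 s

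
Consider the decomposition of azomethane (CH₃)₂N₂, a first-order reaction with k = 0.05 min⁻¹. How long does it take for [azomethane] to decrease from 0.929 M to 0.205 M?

30.22 min

Step 1: For first-order: t = ln([azomethane]₀/[azomethane])/k
Step 2: t = ln(0.929/0.205)/0.05
Step 3: t = ln(4.532)/0.05
Step 4: t = 1.511/0.05 = 30.22 min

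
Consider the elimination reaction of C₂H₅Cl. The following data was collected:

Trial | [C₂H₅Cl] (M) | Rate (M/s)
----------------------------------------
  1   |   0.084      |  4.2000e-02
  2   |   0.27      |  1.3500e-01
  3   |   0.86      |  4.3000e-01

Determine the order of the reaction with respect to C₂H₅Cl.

first order (1)

Step 1: Compare trials to find order n where rate₂/rate₁ = ([C₂H₅Cl]₂/[C₂H₅Cl]₁)^n
Step 2: rate₂/rate₁ = 1.3500e-01/4.2000e-02 = 3.214
Step 3: [C₂H₅Cl]₂/[C₂H₅Cl]₁ = 0.27/0.084 = 3.214
Step 4: n = ln(3.214)/ln(3.214) = 1.00 ≈ 1
Step 5: The reaction is first order in C₂H₅Cl.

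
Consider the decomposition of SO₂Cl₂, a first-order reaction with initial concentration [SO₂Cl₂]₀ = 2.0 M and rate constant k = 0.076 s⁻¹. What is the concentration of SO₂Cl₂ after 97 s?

0.001257 M

Step 1: For a first-order reaction: [SO₂Cl₂] = [SO₂Cl₂]₀ × e^(-kt)
Step 2: [SO₂Cl₂] = 2.0 × e^(-0.076 × 97)
Step 3: [SO₂Cl₂] = 2.0 × e^(-7.372)
Step 4: [SO₂Cl₂] = 2.0 × 0.00062861 = 0.001257 M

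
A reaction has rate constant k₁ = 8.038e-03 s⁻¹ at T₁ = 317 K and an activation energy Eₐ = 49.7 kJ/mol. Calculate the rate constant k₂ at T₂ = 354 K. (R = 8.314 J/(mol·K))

5.770e-02 s⁻¹

Step 1: Use the two-temperature Arrhenius form: ln(k₂/k₁) = -Eₐ/R × (1/T₂ - 1/T₁)
Step 2: Convert Eₐ to J/mol: 49.7 kJ/mol = 49700 J/mol
Step 3: 1/T₂ - 1/T₁ = 1/354 - 1/317 = -3.297154e-04 K⁻¹
Step 4: ln(k₂/k₁) = -49700/8.314 × -3.297154e-04 = 1.97100
Step 5: k₂ = k₁ × exp(1.97100) = 8.038e-03 × 7.17785e+00 = 5.770e-02 s⁻¹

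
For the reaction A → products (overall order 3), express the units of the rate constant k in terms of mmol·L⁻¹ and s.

(mmol·L⁻¹)⁻²·s⁻¹

Step 1: For overall order n, rate = k × (concentration)^n.
Step 2: Rate has units mmol·L⁻¹·s⁻¹; concentration term has units (mmol·L⁻¹)^3.
Step 3: k = rate / (concentration)^n, so units of k = (mmol·L⁻¹)^(1-3)·s⁻¹ = (mmol·L⁻¹)⁻²·s⁻¹.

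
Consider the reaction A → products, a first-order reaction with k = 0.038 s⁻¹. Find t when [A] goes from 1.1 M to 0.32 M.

32.49 s

Step 1: For first-order: t = ln([A]₀/[A])/k
Step 2: t = ln(1.1/0.32)/0.038
Step 3: t = ln(3.438)/0.038
Step 4: t = 1.235/0.038 = 32.49 s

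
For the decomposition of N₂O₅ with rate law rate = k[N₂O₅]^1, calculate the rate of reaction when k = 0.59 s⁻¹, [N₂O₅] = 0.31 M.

0.1829 M/s

Step 1: Identify the rate law: rate = k[N₂O₅]^1
Step 2: Substitute values: rate = 0.59 × (0.31)^1
Step 3: Calculate: rate = 0.59 × 0.31 = 0.1829 M/s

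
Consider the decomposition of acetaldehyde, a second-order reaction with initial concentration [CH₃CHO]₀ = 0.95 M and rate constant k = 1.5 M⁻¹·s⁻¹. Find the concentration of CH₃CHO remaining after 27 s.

0.02407 M

Step 1: For a second-order reaction: 1/[CH₃CHO] = 1/[CH₃CHO]₀ + kt
Step 2: 1/[CH₃CHO] = 1/0.95 + 1.5 × 27
Step 3: 1/[CH₃CHO] = 1.053 + 40.5 = 41.55
Step 4: [CH₃CHO] = 1/41.55 = 0.02407 M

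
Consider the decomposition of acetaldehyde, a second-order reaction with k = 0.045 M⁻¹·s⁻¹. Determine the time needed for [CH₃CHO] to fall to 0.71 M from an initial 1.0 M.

9.077 s

Step 1: For second-order: t = (1/[CH₃CHO] - 1/[CH₃CHO]₀)/k
Step 2: t = (1/0.71 - 1/1.0)/0.045
Step 3: t = (1.408 - 1)/0.045
Step 4: t = 0.4085/0.045 = 9.077 s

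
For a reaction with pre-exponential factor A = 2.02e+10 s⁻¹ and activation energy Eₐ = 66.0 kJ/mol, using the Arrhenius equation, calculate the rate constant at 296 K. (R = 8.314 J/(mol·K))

4.55e-02 s⁻¹

Step 1: Use the Arrhenius equation: k = A × exp(-Eₐ/RT)
Step 2: Convert Eₐ to J/mol: 66.0 kJ/mol = 66000 J/mol
Step 3: Calculate the exponent: -Eₐ/(RT) = -66000/(8.314 × 296) = -26.81898
Step 4: k = 2.02e+10 × exp(-26.81898)
Step 5: k = 2.02e+10 × 2.25250e-12 = 4.5500e-02 s⁻¹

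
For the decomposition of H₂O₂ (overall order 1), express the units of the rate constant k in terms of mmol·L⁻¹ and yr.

yr⁻¹

Step 1: For overall order n, rate = k × (concentration)^n.
Step 2: Rate has units mmol·L⁻¹·yr⁻¹; concentration term has units (mmol·L⁻¹)^1.
Step 3: k = rate / (concentration)^n, so units of k = (mmol·L⁻¹)^(1-1)·yr⁻¹ = yr⁻¹.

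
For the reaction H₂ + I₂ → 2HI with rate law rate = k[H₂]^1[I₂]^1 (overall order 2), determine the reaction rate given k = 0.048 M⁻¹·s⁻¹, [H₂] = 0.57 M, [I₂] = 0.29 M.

0.007934 M/s

Step 1: The rate law is rate = k[H₂]^1[I₂]^1, overall order = 1+1 = 2
Step 2: Substitute values: rate = 0.048 × (0.57)^1 × (0.29)^1
Step 3: rate = 0.048 × 0.57 × 0.29 = 0.0079344 M/s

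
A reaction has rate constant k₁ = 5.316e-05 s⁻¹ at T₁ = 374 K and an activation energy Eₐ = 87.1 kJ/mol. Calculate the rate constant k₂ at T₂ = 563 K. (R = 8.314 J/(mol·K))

6.449e-01 s⁻¹

Step 1: Use the two-temperature Arrhenius form: ln(k₂/k₁) = -Eₐ/R × (1/T₂ - 1/T₁)
Step 2: Convert Eₐ to J/mol: 87.1 kJ/mol = 87100 J/mol
Step 3: 1/T₂ - 1/T₁ = 1/563 - 1/374 = -8.975979e-04 K⁻¹
Step 4: ln(k₂/k₁) = -87100/8.314 × -8.975979e-04 = 9.40351
Step 5: k₂ = k₁ × exp(9.40351) = 5.316e-05 × 1.21309e+04 = 6.449e-01 s⁻¹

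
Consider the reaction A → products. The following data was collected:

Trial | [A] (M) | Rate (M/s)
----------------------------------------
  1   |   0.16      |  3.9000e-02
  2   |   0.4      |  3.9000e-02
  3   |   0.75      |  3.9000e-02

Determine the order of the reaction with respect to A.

zeroth order (0)

Step 1: Compare trials - when concentration changes, rate stays constant.
Step 2: rate₂/rate₁ = 3.9000e-02/3.9000e-02 = 1
Step 3: [A]₂/[A]₁ = 0.4/0.16 = 2.5
Step 4: Since rate ratio ≈ (conc ratio)^0, the reaction is zeroth order.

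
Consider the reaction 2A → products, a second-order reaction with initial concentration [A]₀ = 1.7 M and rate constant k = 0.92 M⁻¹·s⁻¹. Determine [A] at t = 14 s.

0.07425 M

Step 1: For a second-order reaction: 1/[A] = 1/[A]₀ + kt
Step 2: 1/[A] = 1/1.7 + 0.92 × 14
Step 3: 1/[A] = 0.5882 + 12.88 = 13.47
Step 4: [A] = 1/13.47 = 0.07425 M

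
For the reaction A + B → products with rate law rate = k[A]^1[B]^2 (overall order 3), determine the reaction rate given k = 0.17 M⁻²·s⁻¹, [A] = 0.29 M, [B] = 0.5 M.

0.01233 M/s

Step 1: The rate law is rate = k[A]^1[B]^2, overall order = 1+2 = 3
Step 2: Substitute values: rate = 0.17 × (0.29)^1 × (0.5)^2
Step 3: rate = 0.17 × 0.29 × 0.25 = 0.012325 M/s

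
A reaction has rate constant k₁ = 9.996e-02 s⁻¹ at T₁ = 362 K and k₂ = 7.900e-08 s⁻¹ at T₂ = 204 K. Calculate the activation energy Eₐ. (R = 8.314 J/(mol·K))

54.6 kJ/mol

Step 1: Use the two-temperature Arrhenius form: ln(k₂/k₁) = -Eₐ/R × (1/T₂ - 1/T₁)
Step 2: ln(k₂/k₁) = ln(7.900e-08/9.996e-02) = ln(7.90316e-07) = -14.0508
Step 3: 1/T₂ - 1/T₁ = 1/204 - 1/362 = 2.139530e-03 K⁻¹
Step 4: Eₐ = -R × ln(k₂/k₁) / (1/T₂ - 1/T₁) = -8.314 × -14.0508 / 2.139530e-03
Step 5: Eₐ = 5.4600e+04 J/mol = 54.6 kJ/mol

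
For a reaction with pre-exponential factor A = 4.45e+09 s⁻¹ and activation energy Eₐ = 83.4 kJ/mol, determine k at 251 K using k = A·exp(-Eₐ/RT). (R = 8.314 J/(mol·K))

1.96e-08 s⁻¹

Step 1: Use the Arrhenius equation: k = A × exp(-Eₐ/RT)
Step 2: Convert Eₐ to J/mol: 83.4 kJ/mol = 83400 J/mol
Step 3: Calculate the exponent: -Eₐ/(RT) = -83400/(8.314 × 251) = -39.96523
Step 4: k = 4.45e+09 × exp(-39.96523)
Step 5: k = 4.45e+09 × 4.39867e-18 = 1.9574e-08 s⁻¹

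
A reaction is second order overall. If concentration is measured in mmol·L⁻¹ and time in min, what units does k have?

(mmol·L⁻¹)⁻¹·min⁻¹

Step 1: For overall order n, rate = k × (concentration)^n.
Step 2: Rate has units mmol·L⁻¹·min⁻¹; concentration term has units (mmol·L⁻¹)^2.
Step 3: k = rate / (concentration)^n, so units of k = (mmol·L⁻¹)^(1-2)·min⁻¹ = (mmol·L⁻¹)⁻¹·min⁻¹.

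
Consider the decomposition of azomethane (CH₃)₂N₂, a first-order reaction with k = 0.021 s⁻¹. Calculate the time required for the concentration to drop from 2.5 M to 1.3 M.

31.14 s

Step 1: For first-order: t = ln([azomethane]₀/[azomethane])/k
Step 2: t = ln(2.5/1.3)/0.021
Step 3: t = ln(1.923)/0.021
Step 4: t = 0.6539/0.021 = 31.14 s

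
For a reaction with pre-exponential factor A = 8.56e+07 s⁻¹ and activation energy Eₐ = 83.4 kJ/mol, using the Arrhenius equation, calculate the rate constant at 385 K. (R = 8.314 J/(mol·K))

4.14e-04 s⁻¹

Step 1: Use the Arrhenius equation: k = A × exp(-Eₐ/RT)
Step 2: Convert Eₐ to J/mol: 83.4 kJ/mol = 83400 J/mol
Step 3: Calculate the exponent: -Eₐ/(RT) = -83400/(8.314 × 385) = -26.05525
Step 4: k = 8.56e+07 × exp(-26.05525)
Step 5: k = 8.56e+07 × 4.83447e-12 = 4.1383e-04 s⁻¹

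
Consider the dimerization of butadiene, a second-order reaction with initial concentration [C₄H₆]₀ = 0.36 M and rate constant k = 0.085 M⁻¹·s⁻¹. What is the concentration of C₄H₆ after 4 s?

0.3207 M

Step 1: For a second-order reaction: 1/[C₄H₆] = 1/[C₄H₆]₀ + kt
Step 2: 1/[C₄H₆] = 1/0.36 + 0.085 × 4
Step 3: 1/[C₄H₆] = 2.778 + 0.34 = 3.118
Step 4: [C₄H₆] = 1/3.118 = 0.3207 M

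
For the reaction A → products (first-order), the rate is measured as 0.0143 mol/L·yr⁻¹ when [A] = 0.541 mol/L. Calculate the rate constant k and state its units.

0.02643 yr⁻¹

Step 1: rate = k[A]^1, so k = rate / [A]^1.
Step 2: k = 0.0143 / (0.541)^1 = 0.0143 / 0.541.
Step 3: k = 0.02643 yr⁻¹.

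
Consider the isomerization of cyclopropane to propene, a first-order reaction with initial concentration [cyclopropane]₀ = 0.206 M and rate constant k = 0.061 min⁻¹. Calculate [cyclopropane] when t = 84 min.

0.001226 M

Step 1: For a first-order reaction: [cyclopropane] = [cyclopropane]₀ × e^(-kt)
Step 2: [cyclopropane] = 0.206 × e^(-0.061 × 84)
Step 3: [cyclopropane] = 0.206 × e^(-5.124)
Step 4: [cyclopropane] = 0.206 × 0.00595217 = 0.001226 M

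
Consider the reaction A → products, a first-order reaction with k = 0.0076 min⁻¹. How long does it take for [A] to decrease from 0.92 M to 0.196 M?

203.5 min

Step 1: For first-order: t = ln([A]₀/[A])/k
Step 2: t = ln(0.92/0.196)/0.0076
Step 3: t = ln(4.694)/0.0076
Step 4: t = 1.546/0.0076 = 203.5 min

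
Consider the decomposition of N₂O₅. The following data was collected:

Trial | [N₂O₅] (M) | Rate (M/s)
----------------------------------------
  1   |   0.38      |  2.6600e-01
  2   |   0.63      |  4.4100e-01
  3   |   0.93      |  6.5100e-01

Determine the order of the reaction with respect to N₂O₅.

first order (1)

Step 1: Compare trials to find order n where rate₂/rate₁ = ([N₂O₅]₂/[N₂O₅]₁)^n
Step 2: rate₂/rate₁ = 4.4100e-01/2.6600e-01 = 1.658
Step 3: [N₂O₅]₂/[N₂O₅]₁ = 0.63/0.38 = 1.658
Step 4: n = ln(1.658)/ln(1.658) = 1.00 ≈ 1
Step 5: The reaction is first order in N₂O₅.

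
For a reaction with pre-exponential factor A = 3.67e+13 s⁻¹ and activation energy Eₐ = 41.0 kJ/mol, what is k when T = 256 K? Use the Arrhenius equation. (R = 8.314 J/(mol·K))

1.58e+05 s⁻¹

Step 1: Use the Arrhenius equation: k = A × exp(-Eₐ/RT)
Step 2: Convert Eₐ to J/mol: 41.0 kJ/mol = 41000 J/mol
Step 3: Calculate the exponent: -Eₐ/(RT) = -41000/(8.314 × 256) = -19.26344
Step 4: k = 3.67e+13 × exp(-19.26344)
Step 5: k = 3.67e+13 × 4.30521e-09 = 1.5800e+05 s⁻¹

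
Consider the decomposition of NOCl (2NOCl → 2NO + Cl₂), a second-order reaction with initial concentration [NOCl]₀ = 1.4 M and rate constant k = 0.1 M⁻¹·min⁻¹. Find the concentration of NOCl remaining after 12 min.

0.5224 M

Step 1: For a second-order reaction: 1/[NOCl] = 1/[NOCl]₀ + kt
Step 2: 1/[NOCl] = 1/1.4 + 0.1 × 12
Step 3: 1/[NOCl] = 0.7143 + 1.2 = 1.914
Step 4: [NOCl] = 1/1.914 = 0.5224 M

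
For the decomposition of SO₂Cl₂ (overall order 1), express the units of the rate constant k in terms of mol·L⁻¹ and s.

s⁻¹

Step 1: For overall order n, rate = k × (concentration)^n.
Step 2: Rate has units mol·L⁻¹·s⁻¹; concentration term has units (mol·L⁻¹)^1.
Step 3: k = rate / (concentration)^n, so units of k = (mol·L⁻¹)^(1-1)·s⁻¹ = s⁻¹.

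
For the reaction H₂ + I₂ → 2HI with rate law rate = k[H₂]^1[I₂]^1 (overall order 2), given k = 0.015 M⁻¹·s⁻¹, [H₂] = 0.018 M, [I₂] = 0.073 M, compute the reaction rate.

1.971e-05 M/s

Step 1: The rate law is rate = k[H₂]^1[I₂]^1, overall order = 1+1 = 2
Step 2: Substitute values: rate = 0.015 × (0.018)^1 × (0.073)^1
Step 3: rate = 0.015 × 0.018 × 0.073 = 1.971e-05 M/s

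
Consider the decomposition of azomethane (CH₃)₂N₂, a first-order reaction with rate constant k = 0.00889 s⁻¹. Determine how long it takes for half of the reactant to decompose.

77.97 s

Step 1: For a first-order reaction, t₁/₂ = ln(2)/k
Step 2: t₁/₂ = ln(2)/0.00889
Step 3: t₁/₂ = 0.6931/0.00889 = 77.97 s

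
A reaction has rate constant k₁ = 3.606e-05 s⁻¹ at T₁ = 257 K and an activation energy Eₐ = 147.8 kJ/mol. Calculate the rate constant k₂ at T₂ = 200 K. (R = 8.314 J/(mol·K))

9.893e-14 s⁻¹

Step 1: Use the two-temperature Arrhenius form: ln(k₂/k₁) = -Eₐ/R × (1/T₂ - 1/T₁)
Step 2: Convert Eₐ to J/mol: 147.8 kJ/mol = 147800 J/mol
Step 3: 1/T₂ - 1/T₁ = 1/200 - 1/257 = 1.108949e-03 K⁻¹
Step 4: ln(k₂/k₁) = -147800/8.314 × 1.108949e-03 = -19.71406
Step 5: k₂ = k₁ × exp(-19.71406) = 3.606e-05 × 2.74342e-09 = 9.893e-14 s⁻¹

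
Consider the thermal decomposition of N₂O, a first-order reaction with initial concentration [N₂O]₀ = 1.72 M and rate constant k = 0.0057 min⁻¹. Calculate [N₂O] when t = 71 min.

1.148 M

Step 1: For a first-order reaction: [N₂O] = [N₂O]₀ × e^(-kt)
Step 2: [N₂O] = 1.72 × e^(-0.0057 × 71)
Step 3: [N₂O] = 1.72 × e^(-0.4047)
Step 4: [N₂O] = 1.72 × 0.667177 = 1.148 M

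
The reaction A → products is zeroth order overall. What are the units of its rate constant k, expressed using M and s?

M·s⁻¹

Step 1: For overall order n, rate = k × (concentration)^n.
Step 2: Rate has units M·s⁻¹; concentration term has units M^0.
Step 3: k = rate / (concentration)^n, so units of k = M^(1-0)·s⁻¹ = M·s⁻¹.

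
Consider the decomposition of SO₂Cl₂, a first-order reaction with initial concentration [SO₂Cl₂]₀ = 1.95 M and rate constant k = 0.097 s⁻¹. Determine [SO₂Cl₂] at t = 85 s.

0.000512 M

Step 1: For a first-order reaction: [SO₂Cl₂] = [SO₂Cl₂]₀ × e^(-kt)
Step 2: [SO₂Cl₂] = 1.95 × e^(-0.097 × 85)
Step 3: [SO₂Cl₂] = 1.95 × e^(-8.245)
Step 4: [SO₂Cl₂] = 1.95 × 0.000262568 = 0.000512 M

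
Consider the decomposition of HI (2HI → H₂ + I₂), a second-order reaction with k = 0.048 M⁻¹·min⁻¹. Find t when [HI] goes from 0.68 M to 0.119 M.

144.4 min

Step 1: For second-order: t = (1/[HI] - 1/[HI]₀)/k
Step 2: t = (1/0.119 - 1/0.68)/0.048
Step 3: t = (8.403 - 1.471)/0.048
Step 4: t = 6.933/0.048 = 144.4 min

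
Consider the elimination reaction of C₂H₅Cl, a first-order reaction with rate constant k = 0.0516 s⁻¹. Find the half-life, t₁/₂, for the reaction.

13.43 s

Step 1: For a first-order reaction, t₁/₂ = ln(2)/k
Step 2: t₁/₂ = ln(2)/0.0516
Step 3: t₁/₂ = 0.6931/0.0516 = 13.43 s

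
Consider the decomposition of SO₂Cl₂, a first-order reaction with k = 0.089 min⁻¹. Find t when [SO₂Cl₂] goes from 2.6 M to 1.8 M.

4.132 min

Step 1: For first-order: t = ln([SO₂Cl₂]₀/[SO₂Cl₂])/k
Step 2: t = ln(2.6/1.8)/0.089
Step 3: t = ln(1.444)/0.089
Step 4: t = 0.3677/0.089 = 4.132 min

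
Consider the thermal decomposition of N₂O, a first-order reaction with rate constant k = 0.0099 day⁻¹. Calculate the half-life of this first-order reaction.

70.01 day

Step 1: For a first-order reaction, t₁/₂ = ln(2)/k
Step 2: t₁/₂ = ln(2)/0.0099
Step 3: t₁/₂ = 0.6931/0.0099 = 70.01 day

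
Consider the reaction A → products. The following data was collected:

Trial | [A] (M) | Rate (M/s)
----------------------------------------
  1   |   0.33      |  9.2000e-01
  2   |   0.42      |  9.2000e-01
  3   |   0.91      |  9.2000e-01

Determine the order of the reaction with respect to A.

zeroth order (0)

Step 1: Compare trials - when concentration changes, rate stays constant.
Step 2: rate₂/rate₁ = 9.2000e-01/9.2000e-01 = 1
Step 3: [A]₂/[A]₁ = 0.42/0.33 = 1.273
Step 4: Since rate ratio ≈ (conc ratio)^0, the reaction is zeroth order.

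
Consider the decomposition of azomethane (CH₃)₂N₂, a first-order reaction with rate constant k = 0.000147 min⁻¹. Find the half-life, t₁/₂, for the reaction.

4715 min

Step 1: For a first-order reaction, t₁/₂ = ln(2)/k
Step 2: t₁/₂ = ln(2)/0.000147
Step 3: t₁/₂ = 0.6931/0.000147 = 4715 min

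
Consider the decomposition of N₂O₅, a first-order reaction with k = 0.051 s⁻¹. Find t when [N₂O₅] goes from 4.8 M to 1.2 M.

27.18 s

Step 1: For first-order: t = ln([N₂O₅]₀/[N₂O₅])/k
Step 2: t = ln(4.8/1.2)/0.051
Step 3: t = ln(4)/0.051
Step 4: t = 1.386/0.051 = 27.18 s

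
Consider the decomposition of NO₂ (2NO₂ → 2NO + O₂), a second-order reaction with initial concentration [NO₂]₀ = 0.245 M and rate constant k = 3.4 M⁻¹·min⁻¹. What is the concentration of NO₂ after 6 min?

0.04085 M

Step 1: For a second-order reaction: 1/[NO₂] = 1/[NO₂]₀ + kt
Step 2: 1/[NO₂] = 1/0.245 + 3.4 × 6
Step 3: 1/[NO₂] = 4.082 + 20.4 = 24.48
Step 4: [NO₂] = 1/24.48 = 0.04085 M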